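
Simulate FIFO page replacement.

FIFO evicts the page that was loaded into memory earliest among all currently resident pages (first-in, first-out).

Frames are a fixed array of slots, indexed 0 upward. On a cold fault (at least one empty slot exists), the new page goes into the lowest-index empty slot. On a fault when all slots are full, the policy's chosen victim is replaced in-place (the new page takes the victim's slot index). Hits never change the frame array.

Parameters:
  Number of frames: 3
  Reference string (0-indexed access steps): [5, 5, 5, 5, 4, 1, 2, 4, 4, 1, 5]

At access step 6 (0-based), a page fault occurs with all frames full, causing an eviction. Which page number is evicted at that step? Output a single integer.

Answer: 5

Derivation:
Step 0: ref 5 -> FAULT, frames=[5,-,-]
Step 1: ref 5 -> HIT, frames=[5,-,-]
Step 2: ref 5 -> HIT, frames=[5,-,-]
Step 3: ref 5 -> HIT, frames=[5,-,-]
Step 4: ref 4 -> FAULT, frames=[5,4,-]
Step 5: ref 1 -> FAULT, frames=[5,4,1]
Step 6: ref 2 -> FAULT, evict 5, frames=[2,4,1]
At step 6: evicted page 5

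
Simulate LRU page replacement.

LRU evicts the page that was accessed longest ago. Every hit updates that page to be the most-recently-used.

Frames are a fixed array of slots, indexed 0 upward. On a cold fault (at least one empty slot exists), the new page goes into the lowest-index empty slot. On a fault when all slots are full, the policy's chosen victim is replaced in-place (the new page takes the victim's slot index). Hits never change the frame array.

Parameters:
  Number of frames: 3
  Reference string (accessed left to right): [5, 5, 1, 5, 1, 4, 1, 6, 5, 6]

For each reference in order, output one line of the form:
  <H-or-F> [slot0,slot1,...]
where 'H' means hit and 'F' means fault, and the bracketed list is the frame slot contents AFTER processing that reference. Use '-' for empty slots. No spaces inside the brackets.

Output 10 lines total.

F [5,-,-]
H [5,-,-]
F [5,1,-]
H [5,1,-]
H [5,1,-]
F [5,1,4]
H [5,1,4]
F [6,1,4]
F [6,1,5]
H [6,1,5]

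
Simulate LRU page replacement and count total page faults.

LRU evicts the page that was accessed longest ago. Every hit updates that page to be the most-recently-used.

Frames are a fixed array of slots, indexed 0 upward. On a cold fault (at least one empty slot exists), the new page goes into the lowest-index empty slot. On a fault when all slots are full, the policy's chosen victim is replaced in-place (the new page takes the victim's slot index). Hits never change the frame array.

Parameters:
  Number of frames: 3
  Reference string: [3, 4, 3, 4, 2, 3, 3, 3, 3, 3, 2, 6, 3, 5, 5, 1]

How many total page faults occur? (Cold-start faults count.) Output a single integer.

Step 0: ref 3 → FAULT, frames=[3,-,-]
Step 1: ref 4 → FAULT, frames=[3,4,-]
Step 2: ref 3 → HIT, frames=[3,4,-]
Step 3: ref 4 → HIT, frames=[3,4,-]
Step 4: ref 2 → FAULT, frames=[3,4,2]
Step 5: ref 3 → HIT, frames=[3,4,2]
Step 6: ref 3 → HIT, frames=[3,4,2]
Step 7: ref 3 → HIT, frames=[3,4,2]
Step 8: ref 3 → HIT, frames=[3,4,2]
Step 9: ref 3 → HIT, frames=[3,4,2]
Step 10: ref 2 → HIT, frames=[3,4,2]
Step 11: ref 6 → FAULT (evict 4), frames=[3,6,2]
Step 12: ref 3 → HIT, frames=[3,6,2]
Step 13: ref 5 → FAULT (evict 2), frames=[3,6,5]
Step 14: ref 5 → HIT, frames=[3,6,5]
Step 15: ref 1 → FAULT (evict 6), frames=[3,1,5]
Total faults: 6

Answer: 6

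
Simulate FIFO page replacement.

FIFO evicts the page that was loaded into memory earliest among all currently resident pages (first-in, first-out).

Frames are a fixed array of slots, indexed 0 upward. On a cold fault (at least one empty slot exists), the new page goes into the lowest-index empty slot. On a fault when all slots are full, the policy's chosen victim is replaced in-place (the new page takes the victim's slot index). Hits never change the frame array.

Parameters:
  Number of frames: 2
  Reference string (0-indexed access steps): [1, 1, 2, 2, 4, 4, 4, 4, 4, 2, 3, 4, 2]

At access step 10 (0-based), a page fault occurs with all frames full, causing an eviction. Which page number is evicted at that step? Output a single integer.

Answer: 2

Derivation:
Step 0: ref 1 -> FAULT, frames=[1,-]
Step 1: ref 1 -> HIT, frames=[1,-]
Step 2: ref 2 -> FAULT, frames=[1,2]
Step 3: ref 2 -> HIT, frames=[1,2]
Step 4: ref 4 -> FAULT, evict 1, frames=[4,2]
Step 5: ref 4 -> HIT, frames=[4,2]
Step 6: ref 4 -> HIT, frames=[4,2]
Step 7: ref 4 -> HIT, frames=[4,2]
Step 8: ref 4 -> HIT, frames=[4,2]
Step 9: ref 2 -> HIT, frames=[4,2]
Step 10: ref 3 -> FAULT, evict 2, frames=[4,3]
At step 10: evicted page 2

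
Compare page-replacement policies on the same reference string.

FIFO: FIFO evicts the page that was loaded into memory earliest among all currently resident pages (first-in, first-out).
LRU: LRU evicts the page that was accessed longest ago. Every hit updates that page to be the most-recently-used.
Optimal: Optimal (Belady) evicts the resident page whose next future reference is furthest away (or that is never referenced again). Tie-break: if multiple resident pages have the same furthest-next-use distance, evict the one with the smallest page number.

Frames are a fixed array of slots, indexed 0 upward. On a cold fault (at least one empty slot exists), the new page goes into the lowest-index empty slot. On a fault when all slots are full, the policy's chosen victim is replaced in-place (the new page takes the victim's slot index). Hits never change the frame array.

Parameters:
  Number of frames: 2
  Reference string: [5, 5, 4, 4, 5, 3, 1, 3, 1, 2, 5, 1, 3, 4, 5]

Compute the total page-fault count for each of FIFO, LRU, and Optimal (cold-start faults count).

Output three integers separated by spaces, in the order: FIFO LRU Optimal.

--- FIFO ---
  step 0: ref 5 -> FAULT, frames=[5,-] (faults so far: 1)
  step 1: ref 5 -> HIT, frames=[5,-] (faults so far: 1)
  step 2: ref 4 -> FAULT, frames=[5,4] (faults so far: 2)
  step 3: ref 4 -> HIT, frames=[5,4] (faults so far: 2)
  step 4: ref 5 -> HIT, frames=[5,4] (faults so far: 2)
  step 5: ref 3 -> FAULT, evict 5, frames=[3,4] (faults so far: 3)
  step 6: ref 1 -> FAULT, evict 4, frames=[3,1] (faults so far: 4)
  step 7: ref 3 -> HIT, frames=[3,1] (faults so far: 4)
  step 8: ref 1 -> HIT, frames=[3,1] (faults so far: 4)
  step 9: ref 2 -> FAULT, evict 3, frames=[2,1] (faults so far: 5)
  step 10: ref 5 -> FAULT, evict 1, frames=[2,5] (faults so far: 6)
  step 11: ref 1 -> FAULT, evict 2, frames=[1,5] (faults so far: 7)
  step 12: ref 3 -> FAULT, evict 5, frames=[1,3] (faults so far: 8)
  step 13: ref 4 -> FAULT, evict 1, frames=[4,3] (faults so far: 9)
  step 14: ref 5 -> FAULT, evict 3, frames=[4,5] (faults so far: 10)
  FIFO total faults: 10
--- LRU ---
  step 0: ref 5 -> FAULT, frames=[5,-] (faults so far: 1)
  step 1: ref 5 -> HIT, frames=[5,-] (faults so far: 1)
  step 2: ref 4 -> FAULT, frames=[5,4] (faults so far: 2)
  step 3: ref 4 -> HIT, frames=[5,4] (faults so far: 2)
  step 4: ref 5 -> HIT, frames=[5,4] (faults so far: 2)
  step 5: ref 3 -> FAULT, evict 4, frames=[5,3] (faults so far: 3)
  step 6: ref 1 -> FAULT, evict 5, frames=[1,3] (faults so far: 4)
  step 7: ref 3 -> HIT, frames=[1,3] (faults so far: 4)
  step 8: ref 1 -> HIT, frames=[1,3] (faults so far: 4)
  step 9: ref 2 -> FAULT, evict 3, frames=[1,2] (faults so far: 5)
  step 10: ref 5 -> FAULT, evict 1, frames=[5,2] (faults so far: 6)
  step 11: ref 1 -> FAULT, evict 2, frames=[5,1] (faults so far: 7)
  step 12: ref 3 -> FAULT, evict 5, frames=[3,1] (faults so far: 8)
  step 13: ref 4 -> FAULT, evict 1, frames=[3,4] (faults so far: 9)
  step 14: ref 5 -> FAULT, evict 3, frames=[5,4] (faults so far: 10)
  LRU total faults: 10
--- Optimal ---
  step 0: ref 5 -> FAULT, frames=[5,-] (faults so far: 1)
  step 1: ref 5 -> HIT, frames=[5,-] (faults so far: 1)
  step 2: ref 4 -> FAULT, frames=[5,4] (faults so far: 2)
  step 3: ref 4 -> HIT, frames=[5,4] (faults so far: 2)
  step 4: ref 5 -> HIT, frames=[5,4] (faults so far: 2)
  step 5: ref 3 -> FAULT, evict 4, frames=[5,3] (faults so far: 3)
  step 6: ref 1 -> FAULT, evict 5, frames=[1,3] (faults so far: 4)
  step 7: ref 3 -> HIT, frames=[1,3] (faults so far: 4)
  step 8: ref 1 -> HIT, frames=[1,3] (faults so far: 4)
  step 9: ref 2 -> FAULT, evict 3, frames=[1,2] (faults so far: 5)
  step 10: ref 5 -> FAULT, evict 2, frames=[1,5] (faults so far: 6)
  step 11: ref 1 -> HIT, frames=[1,5] (faults so far: 6)
  step 12: ref 3 -> FAULT, evict 1, frames=[3,5] (faults so far: 7)
  step 13: ref 4 -> FAULT, evict 3, frames=[4,5] (faults so far: 8)
  step 14: ref 5 -> HIT, frames=[4,5] (faults so far: 8)
  Optimal total faults: 8

Answer: 10 10 8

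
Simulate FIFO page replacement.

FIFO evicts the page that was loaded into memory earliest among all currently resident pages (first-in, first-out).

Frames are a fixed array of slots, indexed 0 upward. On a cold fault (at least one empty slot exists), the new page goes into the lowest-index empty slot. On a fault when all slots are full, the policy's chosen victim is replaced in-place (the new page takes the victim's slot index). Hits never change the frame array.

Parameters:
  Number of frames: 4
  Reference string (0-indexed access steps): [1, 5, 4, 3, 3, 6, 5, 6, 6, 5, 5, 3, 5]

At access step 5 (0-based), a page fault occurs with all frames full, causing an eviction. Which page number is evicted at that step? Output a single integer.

Answer: 1

Derivation:
Step 0: ref 1 -> FAULT, frames=[1,-,-,-]
Step 1: ref 5 -> FAULT, frames=[1,5,-,-]
Step 2: ref 4 -> FAULT, frames=[1,5,4,-]
Step 3: ref 3 -> FAULT, frames=[1,5,4,3]
Step 4: ref 3 -> HIT, frames=[1,5,4,3]
Step 5: ref 6 -> FAULT, evict 1, frames=[6,5,4,3]
At step 5: evicted page 1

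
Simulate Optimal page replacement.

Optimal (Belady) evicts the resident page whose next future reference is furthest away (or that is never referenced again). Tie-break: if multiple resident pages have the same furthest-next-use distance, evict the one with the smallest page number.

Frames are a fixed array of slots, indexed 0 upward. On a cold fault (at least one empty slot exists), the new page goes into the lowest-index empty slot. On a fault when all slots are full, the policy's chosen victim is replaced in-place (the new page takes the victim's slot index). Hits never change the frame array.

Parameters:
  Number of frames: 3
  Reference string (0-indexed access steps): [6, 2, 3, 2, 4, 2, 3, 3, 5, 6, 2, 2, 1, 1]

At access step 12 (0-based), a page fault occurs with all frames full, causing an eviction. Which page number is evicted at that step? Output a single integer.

Step 0: ref 6 -> FAULT, frames=[6,-,-]
Step 1: ref 2 -> FAULT, frames=[6,2,-]
Step 2: ref 3 -> FAULT, frames=[6,2,3]
Step 3: ref 2 -> HIT, frames=[6,2,3]
Step 4: ref 4 -> FAULT, evict 6, frames=[4,2,3]
Step 5: ref 2 -> HIT, frames=[4,2,3]
Step 6: ref 3 -> HIT, frames=[4,2,3]
Step 7: ref 3 -> HIT, frames=[4,2,3]
Step 8: ref 5 -> FAULT, evict 3, frames=[4,2,5]
Step 9: ref 6 -> FAULT, evict 4, frames=[6,2,5]
Step 10: ref 2 -> HIT, frames=[6,2,5]
Step 11: ref 2 -> HIT, frames=[6,2,5]
Step 12: ref 1 -> FAULT, evict 2, frames=[6,1,5]
At step 12: evicted page 2

Answer: 2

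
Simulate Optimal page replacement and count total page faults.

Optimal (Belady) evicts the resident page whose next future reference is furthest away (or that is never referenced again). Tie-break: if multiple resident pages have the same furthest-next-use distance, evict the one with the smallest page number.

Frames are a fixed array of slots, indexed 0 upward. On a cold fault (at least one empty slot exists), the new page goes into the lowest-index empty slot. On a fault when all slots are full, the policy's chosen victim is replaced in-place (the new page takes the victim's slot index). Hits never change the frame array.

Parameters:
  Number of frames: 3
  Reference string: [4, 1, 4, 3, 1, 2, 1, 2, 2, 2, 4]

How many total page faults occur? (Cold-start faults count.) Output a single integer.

Step 0: ref 4 → FAULT, frames=[4,-,-]
Step 1: ref 1 → FAULT, frames=[4,1,-]
Step 2: ref 4 → HIT, frames=[4,1,-]
Step 3: ref 3 → FAULT, frames=[4,1,3]
Step 4: ref 1 → HIT, frames=[4,1,3]
Step 5: ref 2 → FAULT (evict 3), frames=[4,1,2]
Step 6: ref 1 → HIT, frames=[4,1,2]
Step 7: ref 2 → HIT, frames=[4,1,2]
Step 8: ref 2 → HIT, frames=[4,1,2]
Step 9: ref 2 → HIT, frames=[4,1,2]
Step 10: ref 4 → HIT, frames=[4,1,2]
Total faults: 4

Answer: 4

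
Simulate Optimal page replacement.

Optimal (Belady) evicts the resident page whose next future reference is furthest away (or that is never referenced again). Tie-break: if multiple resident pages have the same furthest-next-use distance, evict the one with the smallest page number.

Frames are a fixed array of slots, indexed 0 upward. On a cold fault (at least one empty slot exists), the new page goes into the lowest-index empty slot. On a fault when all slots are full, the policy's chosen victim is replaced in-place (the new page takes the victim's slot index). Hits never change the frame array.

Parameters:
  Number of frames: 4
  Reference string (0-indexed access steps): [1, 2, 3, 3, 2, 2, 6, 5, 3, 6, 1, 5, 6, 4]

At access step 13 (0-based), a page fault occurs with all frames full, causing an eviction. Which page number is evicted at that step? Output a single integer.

Answer: 1

Derivation:
Step 0: ref 1 -> FAULT, frames=[1,-,-,-]
Step 1: ref 2 -> FAULT, frames=[1,2,-,-]
Step 2: ref 3 -> FAULT, frames=[1,2,3,-]
Step 3: ref 3 -> HIT, frames=[1,2,3,-]
Step 4: ref 2 -> HIT, frames=[1,2,3,-]
Step 5: ref 2 -> HIT, frames=[1,2,3,-]
Step 6: ref 6 -> FAULT, frames=[1,2,3,6]
Step 7: ref 5 -> FAULT, evict 2, frames=[1,5,3,6]
Step 8: ref 3 -> HIT, frames=[1,5,3,6]
Step 9: ref 6 -> HIT, frames=[1,5,3,6]
Step 10: ref 1 -> HIT, frames=[1,5,3,6]
Step 11: ref 5 -> HIT, frames=[1,5,3,6]
Step 12: ref 6 -> HIT, frames=[1,5,3,6]
Step 13: ref 4 -> FAULT, evict 1, frames=[4,5,3,6]
At step 13: evicted page 1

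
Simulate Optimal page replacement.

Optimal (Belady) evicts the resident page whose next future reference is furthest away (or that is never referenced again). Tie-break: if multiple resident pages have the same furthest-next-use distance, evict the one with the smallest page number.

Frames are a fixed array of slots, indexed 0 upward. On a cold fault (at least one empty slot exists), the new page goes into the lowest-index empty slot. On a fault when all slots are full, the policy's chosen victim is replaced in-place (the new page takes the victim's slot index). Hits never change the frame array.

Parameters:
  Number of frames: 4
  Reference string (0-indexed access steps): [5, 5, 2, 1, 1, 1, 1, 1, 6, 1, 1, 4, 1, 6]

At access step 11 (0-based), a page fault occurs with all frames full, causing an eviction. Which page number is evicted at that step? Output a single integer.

Answer: 2

Derivation:
Step 0: ref 5 -> FAULT, frames=[5,-,-,-]
Step 1: ref 5 -> HIT, frames=[5,-,-,-]
Step 2: ref 2 -> FAULT, frames=[5,2,-,-]
Step 3: ref 1 -> FAULT, frames=[5,2,1,-]
Step 4: ref 1 -> HIT, frames=[5,2,1,-]
Step 5: ref 1 -> HIT, frames=[5,2,1,-]
Step 6: ref 1 -> HIT, frames=[5,2,1,-]
Step 7: ref 1 -> HIT, frames=[5,2,1,-]
Step 8: ref 6 -> FAULT, frames=[5,2,1,6]
Step 9: ref 1 -> HIT, frames=[5,2,1,6]
Step 10: ref 1 -> HIT, frames=[5,2,1,6]
Step 11: ref 4 -> FAULT, evict 2, frames=[5,4,1,6]
At step 11: evicted page 2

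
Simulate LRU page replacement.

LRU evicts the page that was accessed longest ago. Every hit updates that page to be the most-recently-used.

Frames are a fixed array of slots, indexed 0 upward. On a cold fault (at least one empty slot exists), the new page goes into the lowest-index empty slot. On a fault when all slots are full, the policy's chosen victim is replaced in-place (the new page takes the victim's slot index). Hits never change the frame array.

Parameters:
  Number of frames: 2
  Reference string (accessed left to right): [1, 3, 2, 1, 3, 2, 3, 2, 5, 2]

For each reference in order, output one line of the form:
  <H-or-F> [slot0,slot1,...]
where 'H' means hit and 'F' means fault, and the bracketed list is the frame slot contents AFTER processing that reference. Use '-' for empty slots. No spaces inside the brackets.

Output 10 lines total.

F [1,-]
F [1,3]
F [2,3]
F [2,1]
F [3,1]
F [3,2]
H [3,2]
H [3,2]
F [5,2]
H [5,2]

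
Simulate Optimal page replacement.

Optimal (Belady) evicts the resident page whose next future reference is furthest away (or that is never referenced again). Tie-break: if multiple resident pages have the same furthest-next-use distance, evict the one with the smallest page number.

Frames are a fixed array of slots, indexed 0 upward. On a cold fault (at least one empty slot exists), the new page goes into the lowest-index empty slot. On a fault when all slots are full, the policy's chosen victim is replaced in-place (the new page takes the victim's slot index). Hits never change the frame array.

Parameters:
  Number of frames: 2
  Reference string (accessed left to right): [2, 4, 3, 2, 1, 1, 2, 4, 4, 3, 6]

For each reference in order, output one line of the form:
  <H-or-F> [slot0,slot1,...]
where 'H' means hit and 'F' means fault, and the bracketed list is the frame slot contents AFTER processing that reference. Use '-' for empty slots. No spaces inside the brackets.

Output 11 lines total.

F [2,-]
F [2,4]
F [2,3]
H [2,3]
F [2,1]
H [2,1]
H [2,1]
F [2,4]
H [2,4]
F [3,4]
F [6,4]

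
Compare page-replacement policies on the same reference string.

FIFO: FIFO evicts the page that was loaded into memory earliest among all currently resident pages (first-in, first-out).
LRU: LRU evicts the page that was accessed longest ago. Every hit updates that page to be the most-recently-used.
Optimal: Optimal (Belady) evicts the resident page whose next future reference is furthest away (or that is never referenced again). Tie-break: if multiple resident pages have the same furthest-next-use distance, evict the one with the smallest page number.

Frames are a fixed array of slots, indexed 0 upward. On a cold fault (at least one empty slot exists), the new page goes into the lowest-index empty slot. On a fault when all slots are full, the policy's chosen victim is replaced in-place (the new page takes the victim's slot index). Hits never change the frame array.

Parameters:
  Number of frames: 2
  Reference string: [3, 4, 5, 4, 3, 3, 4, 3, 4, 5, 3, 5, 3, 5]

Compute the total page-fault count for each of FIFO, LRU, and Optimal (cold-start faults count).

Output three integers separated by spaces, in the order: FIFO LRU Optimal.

Answer: 7 6 5

Derivation:
--- FIFO ---
  step 0: ref 3 -> FAULT, frames=[3,-] (faults so far: 1)
  step 1: ref 4 -> FAULT, frames=[3,4] (faults so far: 2)
  step 2: ref 5 -> FAULT, evict 3, frames=[5,4] (faults so far: 3)
  step 3: ref 4 -> HIT, frames=[5,4] (faults so far: 3)
  step 4: ref 3 -> FAULT, evict 4, frames=[5,3] (faults so far: 4)
  step 5: ref 3 -> HIT, frames=[5,3] (faults so far: 4)
  step 6: ref 4 -> FAULT, evict 5, frames=[4,3] (faults so far: 5)
  step 7: ref 3 -> HIT, frames=[4,3] (faults so far: 5)
  step 8: ref 4 -> HIT, frames=[4,3] (faults so far: 5)
  step 9: ref 5 -> FAULT, evict 3, frames=[4,5] (faults so far: 6)
  step 10: ref 3 -> FAULT, evict 4, frames=[3,5] (faults so far: 7)
  step 11: ref 5 -> HIT, frames=[3,5] (faults so far: 7)
  step 12: ref 3 -> HIT, frames=[3,5] (faults so far: 7)
  step 13: ref 5 -> HIT, frames=[3,5] (faults so far: 7)
  FIFO total faults: 7
--- LRU ---
  step 0: ref 3 -> FAULT, frames=[3,-] (faults so far: 1)
  step 1: ref 4 -> FAULT, frames=[3,4] (faults so far: 2)
  step 2: ref 5 -> FAULT, evict 3, frames=[5,4] (faults so far: 3)
  step 3: ref 4 -> HIT, frames=[5,4] (faults so far: 3)
  step 4: ref 3 -> FAULT, evict 5, frames=[3,4] (faults so far: 4)
  step 5: ref 3 -> HIT, frames=[3,4] (faults so far: 4)
  step 6: ref 4 -> HIT, frames=[3,4] (faults so far: 4)
  step 7: ref 3 -> HIT, frames=[3,4] (faults so far: 4)
  step 8: ref 4 -> HIT, frames=[3,4] (faults so far: 4)
  step 9: ref 5 -> FAULT, evict 3, frames=[5,4] (faults so far: 5)
  step 10: ref 3 -> FAULT, evict 4, frames=[5,3] (faults so far: 6)
  step 11: ref 5 -> HIT, frames=[5,3] (faults so far: 6)
  step 12: ref 3 -> HIT, frames=[5,3] (faults so far: 6)
  step 13: ref 5 -> HIT, frames=[5,3] (faults so far: 6)
  LRU total faults: 6
--- Optimal ---
  step 0: ref 3 -> FAULT, frames=[3,-] (faults so far: 1)
  step 1: ref 4 -> FAULT, frames=[3,4] (faults so far: 2)
  step 2: ref 5 -> FAULT, evict 3, frames=[5,4] (faults so far: 3)
  step 3: ref 4 -> HIT, frames=[5,4] (faults so far: 3)
  step 4: ref 3 -> FAULT, evict 5, frames=[3,4] (faults so far: 4)
  step 5: ref 3 -> HIT, frames=[3,4] (faults so far: 4)
  step 6: ref 4 -> HIT, frames=[3,4] (faults so far: 4)
  step 7: ref 3 -> HIT, frames=[3,4] (faults so far: 4)
  step 8: ref 4 -> HIT, frames=[3,4] (faults so far: 4)
  step 9: ref 5 -> FAULT, evict 4, frames=[3,5] (faults so far: 5)
  step 10: ref 3 -> HIT, frames=[3,5] (faults so far: 5)
  step 11: ref 5 -> HIT, frames=[3,5] (faults so far: 5)
  step 12: ref 3 -> HIT, frames=[3,5] (faults so far: 5)
  step 13: ref 5 -> HIT, frames=[3,5] (faults so far: 5)
  Optimal total faults: 5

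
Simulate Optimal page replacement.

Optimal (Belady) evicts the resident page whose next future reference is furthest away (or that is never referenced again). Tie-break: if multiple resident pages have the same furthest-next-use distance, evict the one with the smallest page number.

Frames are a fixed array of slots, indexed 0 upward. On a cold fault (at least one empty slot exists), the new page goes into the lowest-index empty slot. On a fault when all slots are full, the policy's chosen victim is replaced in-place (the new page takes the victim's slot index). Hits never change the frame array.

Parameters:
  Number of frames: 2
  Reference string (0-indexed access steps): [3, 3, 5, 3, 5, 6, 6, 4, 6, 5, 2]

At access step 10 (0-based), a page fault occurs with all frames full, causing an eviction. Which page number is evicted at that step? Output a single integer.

Step 0: ref 3 -> FAULT, frames=[3,-]
Step 1: ref 3 -> HIT, frames=[3,-]
Step 2: ref 5 -> FAULT, frames=[3,5]
Step 3: ref 3 -> HIT, frames=[3,5]
Step 4: ref 5 -> HIT, frames=[3,5]
Step 5: ref 6 -> FAULT, evict 3, frames=[6,5]
Step 6: ref 6 -> HIT, frames=[6,5]
Step 7: ref 4 -> FAULT, evict 5, frames=[6,4]
Step 8: ref 6 -> HIT, frames=[6,4]
Step 9: ref 5 -> FAULT, evict 4, frames=[6,5]
Step 10: ref 2 -> FAULT, evict 5, frames=[6,2]
At step 10: evicted page 5

Answer: 5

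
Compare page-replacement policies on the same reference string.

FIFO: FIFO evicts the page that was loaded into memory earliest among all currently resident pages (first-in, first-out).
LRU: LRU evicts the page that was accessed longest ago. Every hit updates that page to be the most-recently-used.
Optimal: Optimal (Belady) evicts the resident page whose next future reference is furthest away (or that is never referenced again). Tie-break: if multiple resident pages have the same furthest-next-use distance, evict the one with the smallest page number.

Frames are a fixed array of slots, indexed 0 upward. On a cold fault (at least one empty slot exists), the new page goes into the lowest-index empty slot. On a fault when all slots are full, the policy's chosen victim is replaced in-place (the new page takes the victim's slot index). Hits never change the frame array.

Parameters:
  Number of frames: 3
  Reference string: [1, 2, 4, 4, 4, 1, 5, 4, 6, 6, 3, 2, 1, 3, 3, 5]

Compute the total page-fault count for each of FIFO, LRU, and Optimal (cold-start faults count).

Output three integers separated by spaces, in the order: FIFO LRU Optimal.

Answer: 9 9 7

Derivation:
--- FIFO ---
  step 0: ref 1 -> FAULT, frames=[1,-,-] (faults so far: 1)
  step 1: ref 2 -> FAULT, frames=[1,2,-] (faults so far: 2)
  step 2: ref 4 -> FAULT, frames=[1,2,4] (faults so far: 3)
  step 3: ref 4 -> HIT, frames=[1,2,4] (faults so far: 3)
  step 4: ref 4 -> HIT, frames=[1,2,4] (faults so far: 3)
  step 5: ref 1 -> HIT, frames=[1,2,4] (faults so far: 3)
  step 6: ref 5 -> FAULT, evict 1, frames=[5,2,4] (faults so far: 4)
  step 7: ref 4 -> HIT, frames=[5,2,4] (faults so far: 4)
  step 8: ref 6 -> FAULT, evict 2, frames=[5,6,4] (faults so far: 5)
  step 9: ref 6 -> HIT, frames=[5,6,4] (faults so far: 5)
  step 10: ref 3 -> FAULT, evict 4, frames=[5,6,3] (faults so far: 6)
  step 11: ref 2 -> FAULT, evict 5, frames=[2,6,3] (faults so far: 7)
  step 12: ref 1 -> FAULT, evict 6, frames=[2,1,3] (faults so far: 8)
  step 13: ref 3 -> HIT, frames=[2,1,3] (faults so far: 8)
  step 14: ref 3 -> HIT, frames=[2,1,3] (faults so far: 8)
  step 15: ref 5 -> FAULT, evict 3, frames=[2,1,5] (faults so far: 9)
  FIFO total faults: 9
--- LRU ---
  step 0: ref 1 -> FAULT, frames=[1,-,-] (faults so far: 1)
  step 1: ref 2 -> FAULT, frames=[1,2,-] (faults so far: 2)
  step 2: ref 4 -> FAULT, frames=[1,2,4] (faults so far: 3)
  step 3: ref 4 -> HIT, frames=[1,2,4] (faults so far: 3)
  step 4: ref 4 -> HIT, frames=[1,2,4] (faults so far: 3)
  step 5: ref 1 -> HIT, frames=[1,2,4] (faults so far: 3)
  step 6: ref 5 -> FAULT, evict 2, frames=[1,5,4] (faults so far: 4)
  step 7: ref 4 -> HIT, frames=[1,5,4] (faults so far: 4)
  step 8: ref 6 -> FAULT, evict 1, frames=[6,5,4] (faults so far: 5)
  step 9: ref 6 -> HIT, frames=[6,5,4] (faults so far: 5)
  step 10: ref 3 -> FAULT, evict 5, frames=[6,3,4] (faults so far: 6)
  step 11: ref 2 -> FAULT, evict 4, frames=[6,3,2] (faults so far: 7)
  step 12: ref 1 -> FAULT, evict 6, frames=[1,3,2] (faults so far: 8)
  step 13: ref 3 -> HIT, frames=[1,3,2] (faults so far: 8)
  step 14: ref 3 -> HIT, frames=[1,3,2] (faults so far: 8)
  step 15: ref 5 -> FAULT, evict 2, frames=[1,3,5] (faults so far: 9)
  LRU total faults: 9
--- Optimal ---
  step 0: ref 1 -> FAULT, frames=[1,-,-] (faults so far: 1)
  step 1: ref 2 -> FAULT, frames=[1,2,-] (faults so far: 2)
  step 2: ref 4 -> FAULT, frames=[1,2,4] (faults so far: 3)
  step 3: ref 4 -> HIT, frames=[1,2,4] (faults so far: 3)
  step 4: ref 4 -> HIT, frames=[1,2,4] (faults so far: 3)
  step 5: ref 1 -> HIT, frames=[1,2,4] (faults so far: 3)
  step 6: ref 5 -> FAULT, evict 1, frames=[5,2,4] (faults so far: 4)
  step 7: ref 4 -> HIT, frames=[5,2,4] (faults so far: 4)
  step 8: ref 6 -> FAULT, evict 4, frames=[5,2,6] (faults so far: 5)
  step 9: ref 6 -> HIT, frames=[5,2,6] (faults so far: 5)
  step 10: ref 3 -> FAULT, evict 6, frames=[5,2,3] (faults so far: 6)
  step 11: ref 2 -> HIT, frames=[5,2,3] (faults so far: 6)
  step 12: ref 1 -> FAULT, evict 2, frames=[5,1,3] (faults so far: 7)
  step 13: ref 3 -> HIT, frames=[5,1,3] (faults so far: 7)
  step 14: ref 3 -> HIT, frames=[5,1,3] (faults so far: 7)
  step 15: ref 5 -> HIT, frames=[5,1,3] (faults so far: 7)
  Optimal total faults: 7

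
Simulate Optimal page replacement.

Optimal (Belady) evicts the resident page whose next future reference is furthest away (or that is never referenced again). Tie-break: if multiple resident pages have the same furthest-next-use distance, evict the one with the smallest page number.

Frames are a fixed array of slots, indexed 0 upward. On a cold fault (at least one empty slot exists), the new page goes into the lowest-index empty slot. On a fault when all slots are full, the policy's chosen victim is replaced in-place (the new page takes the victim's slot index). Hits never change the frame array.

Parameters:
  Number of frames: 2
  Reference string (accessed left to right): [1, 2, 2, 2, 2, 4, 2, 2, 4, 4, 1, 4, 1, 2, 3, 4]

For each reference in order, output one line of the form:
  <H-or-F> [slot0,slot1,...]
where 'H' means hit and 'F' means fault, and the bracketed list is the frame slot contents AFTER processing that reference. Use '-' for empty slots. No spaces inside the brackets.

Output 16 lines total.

F [1,-]
F [1,2]
H [1,2]
H [1,2]
H [1,2]
F [4,2]
H [4,2]
H [4,2]
H [4,2]
H [4,2]
F [4,1]
H [4,1]
H [4,1]
F [4,2]
F [4,3]
H [4,3]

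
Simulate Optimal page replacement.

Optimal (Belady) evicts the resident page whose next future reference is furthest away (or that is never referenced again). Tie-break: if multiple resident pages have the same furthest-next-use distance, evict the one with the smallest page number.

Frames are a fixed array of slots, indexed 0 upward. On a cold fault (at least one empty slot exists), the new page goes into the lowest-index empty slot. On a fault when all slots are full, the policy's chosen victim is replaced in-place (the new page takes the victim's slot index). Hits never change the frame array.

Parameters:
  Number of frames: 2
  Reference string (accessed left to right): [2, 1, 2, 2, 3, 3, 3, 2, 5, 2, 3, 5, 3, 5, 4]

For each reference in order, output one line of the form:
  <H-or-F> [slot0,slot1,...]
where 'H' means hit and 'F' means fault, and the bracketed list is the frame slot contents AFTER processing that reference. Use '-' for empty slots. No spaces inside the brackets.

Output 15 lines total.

F [2,-]
F [2,1]
H [2,1]
H [2,1]
F [2,3]
H [2,3]
H [2,3]
H [2,3]
F [2,5]
H [2,5]
F [3,5]
H [3,5]
H [3,5]
H [3,5]
F [4,5]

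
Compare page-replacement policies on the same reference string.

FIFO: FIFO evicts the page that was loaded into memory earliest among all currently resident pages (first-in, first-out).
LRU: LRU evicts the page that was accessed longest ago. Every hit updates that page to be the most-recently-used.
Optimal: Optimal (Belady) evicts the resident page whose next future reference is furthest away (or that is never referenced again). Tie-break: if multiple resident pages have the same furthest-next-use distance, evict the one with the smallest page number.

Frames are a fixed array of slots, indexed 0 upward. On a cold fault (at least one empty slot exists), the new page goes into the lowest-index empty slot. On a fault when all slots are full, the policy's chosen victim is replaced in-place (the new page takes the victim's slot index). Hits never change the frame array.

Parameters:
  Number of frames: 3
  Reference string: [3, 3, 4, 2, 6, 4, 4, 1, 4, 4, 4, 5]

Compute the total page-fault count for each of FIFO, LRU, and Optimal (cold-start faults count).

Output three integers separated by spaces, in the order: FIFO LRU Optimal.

--- FIFO ---
  step 0: ref 3 -> FAULT, frames=[3,-,-] (faults so far: 1)
  step 1: ref 3 -> HIT, frames=[3,-,-] (faults so far: 1)
  step 2: ref 4 -> FAULT, frames=[3,4,-] (faults so far: 2)
  step 3: ref 2 -> FAULT, frames=[3,4,2] (faults so far: 3)
  step 4: ref 6 -> FAULT, evict 3, frames=[6,4,2] (faults so far: 4)
  step 5: ref 4 -> HIT, frames=[6,4,2] (faults so far: 4)
  step 6: ref 4 -> HIT, frames=[6,4,2] (faults so far: 4)
  step 7: ref 1 -> FAULT, evict 4, frames=[6,1,2] (faults so far: 5)
  step 8: ref 4 -> FAULT, evict 2, frames=[6,1,4] (faults so far: 6)
  step 9: ref 4 -> HIT, frames=[6,1,4] (faults so far: 6)
  step 10: ref 4 -> HIT, frames=[6,1,4] (faults so far: 6)
  step 11: ref 5 -> FAULT, evict 6, frames=[5,1,4] (faults so far: 7)
  FIFO total faults: 7
--- LRU ---
  step 0: ref 3 -> FAULT, frames=[3,-,-] (faults so far: 1)
  step 1: ref 3 -> HIT, frames=[3,-,-] (faults so far: 1)
  step 2: ref 4 -> FAULT, frames=[3,4,-] (faults so far: 2)
  step 3: ref 2 -> FAULT, frames=[3,4,2] (faults so far: 3)
  step 4: ref 6 -> FAULT, evict 3, frames=[6,4,2] (faults so far: 4)
  step 5: ref 4 -> HIT, frames=[6,4,2] (faults so far: 4)
  step 6: ref 4 -> HIT, frames=[6,4,2] (faults so far: 4)
  step 7: ref 1 -> FAULT, evict 2, frames=[6,4,1] (faults so far: 5)
  step 8: ref 4 -> HIT, frames=[6,4,1] (faults so far: 5)
  step 9: ref 4 -> HIT, frames=[6,4,1] (faults so far: 5)
  step 10: ref 4 -> HIT, frames=[6,4,1] (faults so far: 5)
  step 11: ref 5 -> FAULT, evict 6, frames=[5,4,1] (faults so far: 6)
  LRU total faults: 6
--- Optimal ---
  step 0: ref 3 -> FAULT, frames=[3,-,-] (faults so far: 1)
  step 1: ref 3 -> HIT, frames=[3,-,-] (faults so far: 1)
  step 2: ref 4 -> FAULT, frames=[3,4,-] (faults so far: 2)
  step 3: ref 2 -> FAULT, frames=[3,4,2] (faults so far: 3)
  step 4: ref 6 -> FAULT, evict 2, frames=[3,4,6] (faults so far: 4)
  step 5: ref 4 -> HIT, frames=[3,4,6] (faults so far: 4)
  step 6: ref 4 -> HIT, frames=[3,4,6] (faults so far: 4)
  step 7: ref 1 -> FAULT, evict 3, frames=[1,4,6] (faults so far: 5)
  step 8: ref 4 -> HIT, frames=[1,4,6] (faults so far: 5)
  step 9: ref 4 -> HIT, frames=[1,4,6] (faults so far: 5)
  step 10: ref 4 -> HIT, frames=[1,4,6] (faults so far: 5)
  step 11: ref 5 -> FAULT, evict 1, frames=[5,4,6] (faults so far: 6)
  Optimal total faults: 6

Answer: 7 6 6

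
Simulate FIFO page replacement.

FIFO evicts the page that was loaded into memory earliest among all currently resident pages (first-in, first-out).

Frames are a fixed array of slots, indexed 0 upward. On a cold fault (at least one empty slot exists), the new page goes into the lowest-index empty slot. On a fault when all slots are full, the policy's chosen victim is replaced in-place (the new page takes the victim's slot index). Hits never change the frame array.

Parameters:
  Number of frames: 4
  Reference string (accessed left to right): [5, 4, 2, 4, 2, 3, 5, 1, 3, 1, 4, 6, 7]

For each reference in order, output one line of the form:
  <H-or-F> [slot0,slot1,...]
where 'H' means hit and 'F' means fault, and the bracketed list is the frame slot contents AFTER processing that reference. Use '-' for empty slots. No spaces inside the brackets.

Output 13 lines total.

F [5,-,-,-]
F [5,4,-,-]
F [5,4,2,-]
H [5,4,2,-]
H [5,4,2,-]
F [5,4,2,3]
H [5,4,2,3]
F [1,4,2,3]
H [1,4,2,3]
H [1,4,2,3]
H [1,4,2,3]
F [1,6,2,3]
F [1,6,7,3]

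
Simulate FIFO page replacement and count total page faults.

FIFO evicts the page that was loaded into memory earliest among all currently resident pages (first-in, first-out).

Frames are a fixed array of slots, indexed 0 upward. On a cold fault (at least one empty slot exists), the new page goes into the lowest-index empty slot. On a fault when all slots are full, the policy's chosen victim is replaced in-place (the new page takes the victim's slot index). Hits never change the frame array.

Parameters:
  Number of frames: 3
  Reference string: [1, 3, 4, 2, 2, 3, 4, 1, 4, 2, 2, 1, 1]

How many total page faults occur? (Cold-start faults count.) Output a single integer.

Step 0: ref 1 → FAULT, frames=[1,-,-]
Step 1: ref 3 → FAULT, frames=[1,3,-]
Step 2: ref 4 → FAULT, frames=[1,3,4]
Step 3: ref 2 → FAULT (evict 1), frames=[2,3,4]
Step 4: ref 2 → HIT, frames=[2,3,4]
Step 5: ref 3 → HIT, frames=[2,3,4]
Step 6: ref 4 → HIT, frames=[2,3,4]
Step 7: ref 1 → FAULT (evict 3), frames=[2,1,4]
Step 8: ref 4 → HIT, frames=[2,1,4]
Step 9: ref 2 → HIT, frames=[2,1,4]
Step 10: ref 2 → HIT, frames=[2,1,4]
Step 11: ref 1 → HIT, frames=[2,1,4]
Step 12: ref 1 → HIT, frames=[2,1,4]
Total faults: 5

Answer: 5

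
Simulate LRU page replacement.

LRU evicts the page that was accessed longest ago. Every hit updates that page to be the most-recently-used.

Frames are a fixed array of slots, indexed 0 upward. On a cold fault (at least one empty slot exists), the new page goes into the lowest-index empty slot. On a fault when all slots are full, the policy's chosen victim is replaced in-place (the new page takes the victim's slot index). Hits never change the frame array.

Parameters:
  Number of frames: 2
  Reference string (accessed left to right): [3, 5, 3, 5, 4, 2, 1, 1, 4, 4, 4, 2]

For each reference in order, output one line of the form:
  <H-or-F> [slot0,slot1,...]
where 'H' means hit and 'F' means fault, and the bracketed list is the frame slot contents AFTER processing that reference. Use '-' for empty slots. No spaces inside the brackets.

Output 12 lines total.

F [3,-]
F [3,5]
H [3,5]
H [3,5]
F [4,5]
F [4,2]
F [1,2]
H [1,2]
F [1,4]
H [1,4]
H [1,4]
F [2,4]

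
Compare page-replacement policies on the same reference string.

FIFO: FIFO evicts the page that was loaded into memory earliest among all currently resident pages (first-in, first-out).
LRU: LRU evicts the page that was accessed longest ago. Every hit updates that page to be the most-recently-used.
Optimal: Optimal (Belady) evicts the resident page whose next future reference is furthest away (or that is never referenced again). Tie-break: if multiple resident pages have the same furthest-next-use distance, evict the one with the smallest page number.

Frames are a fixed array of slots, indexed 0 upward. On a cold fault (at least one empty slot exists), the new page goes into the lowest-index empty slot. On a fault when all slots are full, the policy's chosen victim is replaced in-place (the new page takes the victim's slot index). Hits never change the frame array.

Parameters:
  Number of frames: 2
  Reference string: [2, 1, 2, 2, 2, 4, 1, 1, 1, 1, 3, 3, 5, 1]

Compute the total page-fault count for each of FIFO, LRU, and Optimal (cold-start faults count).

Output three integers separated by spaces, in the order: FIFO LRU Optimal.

--- FIFO ---
  step 0: ref 2 -> FAULT, frames=[2,-] (faults so far: 1)
  step 1: ref 1 -> FAULT, frames=[2,1] (faults so far: 2)
  step 2: ref 2 -> HIT, frames=[2,1] (faults so far: 2)
  step 3: ref 2 -> HIT, frames=[2,1] (faults so far: 2)
  step 4: ref 2 -> HIT, frames=[2,1] (faults so far: 2)
  step 5: ref 4 -> FAULT, evict 2, frames=[4,1] (faults so far: 3)
  step 6: ref 1 -> HIT, frames=[4,1] (faults so far: 3)
  step 7: ref 1 -> HIT, frames=[4,1] (faults so far: 3)
  step 8: ref 1 -> HIT, frames=[4,1] (faults so far: 3)
  step 9: ref 1 -> HIT, frames=[4,1] (faults so far: 3)
  step 10: ref 3 -> FAULT, evict 1, frames=[4,3] (faults so far: 4)
  step 11: ref 3 -> HIT, frames=[4,3] (faults so far: 4)
  step 12: ref 5 -> FAULT, evict 4, frames=[5,3] (faults so far: 5)
  step 13: ref 1 -> FAULT, evict 3, frames=[5,1] (faults so far: 6)
  FIFO total faults: 6
--- LRU ---
  step 0: ref 2 -> FAULT, frames=[2,-] (faults so far: 1)
  step 1: ref 1 -> FAULT, frames=[2,1] (faults so far: 2)
  step 2: ref 2 -> HIT, frames=[2,1] (faults so far: 2)
  step 3: ref 2 -> HIT, frames=[2,1] (faults so far: 2)
  step 4: ref 2 -> HIT, frames=[2,1] (faults so far: 2)
  step 5: ref 4 -> FAULT, evict 1, frames=[2,4] (faults so far: 3)
  step 6: ref 1 -> FAULT, evict 2, frames=[1,4] (faults so far: 4)
  step 7: ref 1 -> HIT, frames=[1,4] (faults so far: 4)
  step 8: ref 1 -> HIT, frames=[1,4] (faults so far: 4)
  step 9: ref 1 -> HIT, frames=[1,4] (faults so far: 4)
  step 10: ref 3 -> FAULT, evict 4, frames=[1,3] (faults so far: 5)
  step 11: ref 3 -> HIT, frames=[1,3] (faults so far: 5)
  step 12: ref 5 -> FAULT, evict 1, frames=[5,3] (faults so far: 6)
  step 13: ref 1 -> FAULT, evict 3, frames=[5,1] (faults so far: 7)
  LRU total faults: 7
--- Optimal ---
  step 0: ref 2 -> FAULT, frames=[2,-] (faults so far: 1)
  step 1: ref 1 -> FAULT, frames=[2,1] (faults so far: 2)
  step 2: ref 2 -> HIT, frames=[2,1] (faults so far: 2)
  step 3: ref 2 -> HIT, frames=[2,1] (faults so far: 2)
  step 4: ref 2 -> HIT, frames=[2,1] (faults so far: 2)
  step 5: ref 4 -> FAULT, evict 2, frames=[4,1] (faults so far: 3)
  step 6: ref 1 -> HIT, frames=[4,1] (faults so far: 3)
  step 7: ref 1 -> HIT, frames=[4,1] (faults so far: 3)
  step 8: ref 1 -> HIT, frames=[4,1] (faults so far: 3)
  step 9: ref 1 -> HIT, frames=[4,1] (faults so far: 3)
  step 10: ref 3 -> FAULT, evict 4, frames=[3,1] (faults so far: 4)
  step 11: ref 3 -> HIT, frames=[3,1] (faults so far: 4)
  step 12: ref 5 -> FAULT, evict 3, frames=[5,1] (faults so far: 5)
  step 13: ref 1 -> HIT, frames=[5,1] (faults so far: 5)
  Optimal total faults: 5

Answer: 6 7 5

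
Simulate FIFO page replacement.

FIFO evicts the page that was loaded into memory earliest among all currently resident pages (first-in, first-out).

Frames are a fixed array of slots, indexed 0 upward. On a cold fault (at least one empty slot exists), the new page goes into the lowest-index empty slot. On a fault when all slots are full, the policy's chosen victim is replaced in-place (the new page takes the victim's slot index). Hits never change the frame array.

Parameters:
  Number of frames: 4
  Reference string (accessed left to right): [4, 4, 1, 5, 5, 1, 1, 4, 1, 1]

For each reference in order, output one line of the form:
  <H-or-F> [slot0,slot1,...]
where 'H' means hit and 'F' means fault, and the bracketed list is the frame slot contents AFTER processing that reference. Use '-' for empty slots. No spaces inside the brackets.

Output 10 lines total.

F [4,-,-,-]
H [4,-,-,-]
F [4,1,-,-]
F [4,1,5,-]
H [4,1,5,-]
H [4,1,5,-]
H [4,1,5,-]
H [4,1,5,-]
H [4,1,5,-]
H [4,1,5,-]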